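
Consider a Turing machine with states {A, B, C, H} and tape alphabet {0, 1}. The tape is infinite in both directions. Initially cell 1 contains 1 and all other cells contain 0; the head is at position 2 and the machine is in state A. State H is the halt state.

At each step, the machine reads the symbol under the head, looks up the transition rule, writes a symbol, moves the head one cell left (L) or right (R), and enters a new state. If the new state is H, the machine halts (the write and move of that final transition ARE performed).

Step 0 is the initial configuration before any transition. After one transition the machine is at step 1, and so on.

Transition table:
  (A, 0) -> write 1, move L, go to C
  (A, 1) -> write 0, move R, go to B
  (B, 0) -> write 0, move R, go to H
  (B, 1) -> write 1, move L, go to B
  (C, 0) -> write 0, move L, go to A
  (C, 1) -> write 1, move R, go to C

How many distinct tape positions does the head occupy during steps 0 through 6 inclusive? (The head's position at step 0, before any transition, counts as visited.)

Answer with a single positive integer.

Answer: 4

Derivation:
Step 1: in state A at pos 2, read 0 -> (A,0)->write 1,move L,goto C. Now: state=C, head=1, tape[0..3]=0110 (head:  ^)
Step 2: in state C at pos 1, read 1 -> (C,1)->write 1,move R,goto C. Now: state=C, head=2, tape[0..3]=0110 (head:   ^)
Step 3: in state C at pos 2, read 1 -> (C,1)->write 1,move R,goto C. Now: state=C, head=3, tape[0..4]=01100 (head:    ^)
Step 4: in state C at pos 3, read 0 -> (C,0)->write 0,move L,goto A. Now: state=A, head=2, tape[0..4]=01100 (head:   ^)
Step 5: in state A at pos 2, read 1 -> (A,1)->write 0,move R,goto B. Now: state=B, head=3, tape[0..4]=01000 (head:    ^)
Step 6: in state B at pos 3, read 0 -> (B,0)->write 0,move R,goto H. Now: state=H, head=4, tape[0..5]=010000 (head:     ^)
Head positions at steps 0..6: starting at 2, distinct positions visited = {1, 2, 3, 4} -> 4 position(s)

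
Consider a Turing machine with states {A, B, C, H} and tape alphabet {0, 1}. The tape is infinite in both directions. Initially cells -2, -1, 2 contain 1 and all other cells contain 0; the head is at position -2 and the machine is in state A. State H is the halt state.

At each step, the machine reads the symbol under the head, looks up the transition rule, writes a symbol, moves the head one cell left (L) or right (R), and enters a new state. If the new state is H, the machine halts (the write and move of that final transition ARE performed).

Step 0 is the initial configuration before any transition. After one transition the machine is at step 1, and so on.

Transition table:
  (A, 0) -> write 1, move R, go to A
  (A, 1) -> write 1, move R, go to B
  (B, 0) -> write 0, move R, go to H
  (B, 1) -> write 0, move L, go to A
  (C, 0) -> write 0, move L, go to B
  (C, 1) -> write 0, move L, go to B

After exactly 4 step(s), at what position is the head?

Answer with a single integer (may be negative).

Answer: 0

Derivation:
Step 1: in state A at pos -2, read 1 -> (A,1)->write 1,move R,goto B. Now: state=B, head=-1, tape[-3..3]=0110010 (head:   ^)
Step 2: in state B at pos -1, read 1 -> (B,1)->write 0,move L,goto A. Now: state=A, head=-2, tape[-3..3]=0100010 (head:  ^)
Step 3: in state A at pos -2, read 1 -> (A,1)->write 1,move R,goto B. Now: state=B, head=-1, tape[-3..3]=0100010 (head:   ^)
Step 4: in state B at pos -1, read 0 -> (B,0)->write 0,move R,goto H. Now: state=H, head=0, tape[-3..3]=0100010 (head:    ^)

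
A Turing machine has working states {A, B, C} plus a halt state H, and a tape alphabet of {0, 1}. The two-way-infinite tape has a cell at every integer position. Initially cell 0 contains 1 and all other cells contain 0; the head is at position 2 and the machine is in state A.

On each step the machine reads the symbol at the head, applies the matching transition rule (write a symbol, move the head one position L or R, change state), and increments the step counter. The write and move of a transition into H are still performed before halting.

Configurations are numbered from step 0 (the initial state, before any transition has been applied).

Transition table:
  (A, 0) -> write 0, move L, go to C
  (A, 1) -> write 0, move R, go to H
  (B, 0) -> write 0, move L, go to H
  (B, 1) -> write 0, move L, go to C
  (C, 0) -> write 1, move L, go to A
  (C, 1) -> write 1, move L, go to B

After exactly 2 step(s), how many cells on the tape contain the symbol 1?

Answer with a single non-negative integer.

Step 1: in state A at pos 2, read 0 -> (A,0)->write 0,move L,goto C. Now: state=C, head=1, tape[-1..3]=01000 (head:   ^)
Step 2: in state C at pos 1, read 0 -> (C,0)->write 1,move L,goto A. Now: state=A, head=0, tape[-1..3]=01100 (head:  ^)
Cells containing 1 after step 2: {0, 1} -> 2 cell(s)

Answer: 2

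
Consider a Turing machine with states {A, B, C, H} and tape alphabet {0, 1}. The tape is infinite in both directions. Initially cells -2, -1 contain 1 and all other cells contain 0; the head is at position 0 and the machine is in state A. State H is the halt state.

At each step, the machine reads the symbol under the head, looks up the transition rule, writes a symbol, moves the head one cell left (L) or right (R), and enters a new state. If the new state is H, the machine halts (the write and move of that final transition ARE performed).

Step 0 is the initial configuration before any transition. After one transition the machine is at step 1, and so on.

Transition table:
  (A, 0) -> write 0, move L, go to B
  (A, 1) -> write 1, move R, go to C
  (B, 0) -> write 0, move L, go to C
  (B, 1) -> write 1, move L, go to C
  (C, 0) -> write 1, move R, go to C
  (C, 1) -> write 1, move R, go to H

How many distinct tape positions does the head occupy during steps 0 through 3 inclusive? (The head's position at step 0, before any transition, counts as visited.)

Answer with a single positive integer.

Answer: 3

Derivation:
Step 1: in state A at pos 0, read 0 -> (A,0)->write 0,move L,goto B. Now: state=B, head=-1, tape[-3..1]=01100 (head:   ^)
Step 2: in state B at pos -1, read 1 -> (B,1)->write 1,move L,goto C. Now: state=C, head=-2, tape[-3..1]=01100 (head:  ^)
Step 3: in state C at pos -2, read 1 -> (C,1)->write 1,move R,goto H. Now: state=H, head=-1, tape[-3..1]=01100 (head:   ^)
Head positions at steps 0..3: starting at 0, distinct positions visited = {-2, -1, 0} -> 3 position(s)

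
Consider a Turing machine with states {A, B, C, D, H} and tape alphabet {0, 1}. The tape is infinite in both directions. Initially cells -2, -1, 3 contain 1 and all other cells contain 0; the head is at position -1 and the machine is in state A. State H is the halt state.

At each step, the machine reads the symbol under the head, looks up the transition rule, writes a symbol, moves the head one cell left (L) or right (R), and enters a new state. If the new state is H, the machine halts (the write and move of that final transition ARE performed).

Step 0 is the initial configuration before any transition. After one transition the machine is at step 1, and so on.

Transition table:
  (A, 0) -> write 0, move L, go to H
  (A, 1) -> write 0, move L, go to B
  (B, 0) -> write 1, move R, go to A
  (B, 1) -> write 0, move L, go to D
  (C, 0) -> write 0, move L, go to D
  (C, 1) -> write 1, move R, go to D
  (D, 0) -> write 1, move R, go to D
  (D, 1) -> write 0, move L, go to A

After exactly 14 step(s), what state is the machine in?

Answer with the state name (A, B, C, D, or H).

Answer: D

Derivation:
Step 1: in state A at pos -1, read 1 -> (A,1)->write 0,move L,goto B. Now: state=B, head=-2, tape[-3..4]=01000010 (head:  ^)
Step 2: in state B at pos -2, read 1 -> (B,1)->write 0,move L,goto D. Now: state=D, head=-3, tape[-4..4]=000000010 (head:  ^)
Step 3: in state D at pos -3, read 0 -> (D,0)->write 1,move R,goto D. Now: state=D, head=-2, tape[-4..4]=010000010 (head:   ^)
Step 4: in state D at pos -2, read 0 -> (D,0)->write 1,move R,goto D. Now: state=D, head=-1, tape[-4..4]=011000010 (head:    ^)
Step 5: in state D at pos -1, read 0 -> (D,0)->write 1,move R,goto D. Now: state=D, head=0, tape[-4..4]=011100010 (head:     ^)
Step 6: in state D at pos 0, read 0 -> (D,0)->write 1,move R,goto D. Now: state=D, head=1, tape[-4..4]=011110010 (head:      ^)
Step 7: in state D at pos 1, read 0 -> (D,0)->write 1,move R,goto D. Now: state=D, head=2, tape[-4..4]=011111010 (head:       ^)
Step 8: in state D at pos 2, read 0 -> (D,0)->write 1,move R,goto D. Now: state=D, head=3, tape[-4..4]=011111110 (head:        ^)
Step 9: in state D at pos 3, read 1 -> (D,1)->write 0,move L,goto A. Now: state=A, head=2, tape[-4..4]=011111100 (head:       ^)
Step 10: in state A at pos 2, read 1 -> (A,1)->write 0,move L,goto B. Now: state=B, head=1, tape[-4..4]=011111000 (head:      ^)
Step 11: in state B at pos 1, read 1 -> (B,1)->write 0,move L,goto D. Now: state=D, head=0, tape[-4..4]=011110000 (head:     ^)
Step 12: in state D at pos 0, read 1 -> (D,1)->write 0,move L,goto A. Now: state=A, head=-1, tape[-4..4]=011100000 (head:    ^)
Step 13: in state A at pos -1, read 1 -> (A,1)->write 0,move L,goto B. Now: state=B, head=-2, tape[-4..4]=011000000 (head:   ^)
Step 14: in state B at pos -2, read 1 -> (B,1)->write 0,move L,goto D. Now: state=D, head=-3, tape[-4..4]=010000000 (head:  ^)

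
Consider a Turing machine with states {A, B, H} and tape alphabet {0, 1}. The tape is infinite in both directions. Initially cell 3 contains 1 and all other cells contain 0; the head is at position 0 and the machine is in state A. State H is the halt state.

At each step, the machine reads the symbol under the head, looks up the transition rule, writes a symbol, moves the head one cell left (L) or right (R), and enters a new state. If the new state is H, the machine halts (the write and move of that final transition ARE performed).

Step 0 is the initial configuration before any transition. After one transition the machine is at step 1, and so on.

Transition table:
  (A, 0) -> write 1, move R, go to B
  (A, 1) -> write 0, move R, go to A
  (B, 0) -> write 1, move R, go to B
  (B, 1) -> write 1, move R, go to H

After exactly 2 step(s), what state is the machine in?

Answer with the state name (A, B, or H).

Answer: B

Derivation:
Step 1: in state A at pos 0, read 0 -> (A,0)->write 1,move R,goto B. Now: state=B, head=1, tape[-1..4]=010010 (head:   ^)
Step 2: in state B at pos 1, read 0 -> (B,0)->write 1,move R,goto B. Now: state=B, head=2, tape[-1..4]=011010 (head:    ^)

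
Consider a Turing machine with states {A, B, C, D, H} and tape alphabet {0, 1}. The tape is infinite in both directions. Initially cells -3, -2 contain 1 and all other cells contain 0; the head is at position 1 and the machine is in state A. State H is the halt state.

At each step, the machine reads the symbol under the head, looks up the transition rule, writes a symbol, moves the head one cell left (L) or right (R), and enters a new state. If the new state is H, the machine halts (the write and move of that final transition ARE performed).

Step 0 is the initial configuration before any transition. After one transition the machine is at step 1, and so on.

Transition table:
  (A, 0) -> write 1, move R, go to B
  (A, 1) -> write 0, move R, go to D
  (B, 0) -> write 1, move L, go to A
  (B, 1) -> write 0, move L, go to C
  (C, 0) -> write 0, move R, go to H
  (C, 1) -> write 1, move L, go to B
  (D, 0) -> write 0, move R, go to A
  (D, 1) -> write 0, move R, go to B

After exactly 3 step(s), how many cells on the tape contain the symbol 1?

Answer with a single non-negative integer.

Answer: 3

Derivation:
Step 1: in state A at pos 1, read 0 -> (A,0)->write 1,move R,goto B. Now: state=B, head=2, tape[-4..3]=01100100 (head:       ^)
Step 2: in state B at pos 2, read 0 -> (B,0)->write 1,move L,goto A. Now: state=A, head=1, tape[-4..3]=01100110 (head:      ^)
Step 3: in state A at pos 1, read 1 -> (A,1)->write 0,move R,goto D. Now: state=D, head=2, tape[-4..3]=01100010 (head:       ^)
Cells containing 1 after step 3: {-3, -2, 2} -> 3 cell(s)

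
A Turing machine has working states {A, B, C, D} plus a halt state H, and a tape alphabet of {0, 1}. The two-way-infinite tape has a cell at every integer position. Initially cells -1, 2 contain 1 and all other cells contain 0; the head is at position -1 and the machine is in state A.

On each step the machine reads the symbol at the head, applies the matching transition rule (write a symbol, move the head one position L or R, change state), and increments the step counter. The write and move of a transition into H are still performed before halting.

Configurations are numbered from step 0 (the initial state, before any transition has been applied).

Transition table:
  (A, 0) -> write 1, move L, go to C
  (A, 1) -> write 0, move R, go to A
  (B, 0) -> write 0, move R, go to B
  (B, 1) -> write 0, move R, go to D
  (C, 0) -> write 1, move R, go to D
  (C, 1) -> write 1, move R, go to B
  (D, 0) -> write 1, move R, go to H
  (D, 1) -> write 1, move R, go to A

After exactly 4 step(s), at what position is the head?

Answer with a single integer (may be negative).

Step 1: in state A at pos -1, read 1 -> (A,1)->write 0,move R,goto A. Now: state=A, head=0, tape[-2..3]=000010 (head:   ^)
Step 2: in state A at pos 0, read 0 -> (A,0)->write 1,move L,goto C. Now: state=C, head=-1, tape[-2..3]=001010 (head:  ^)
Step 3: in state C at pos -1, read 0 -> (C,0)->write 1,move R,goto D. Now: state=D, head=0, tape[-2..3]=011010 (head:   ^)
Step 4: in state D at pos 0, read 1 -> (D,1)->write 1,move R,goto A. Now: state=A, head=1, tape[-2..3]=011010 (head:    ^)

Answer: 1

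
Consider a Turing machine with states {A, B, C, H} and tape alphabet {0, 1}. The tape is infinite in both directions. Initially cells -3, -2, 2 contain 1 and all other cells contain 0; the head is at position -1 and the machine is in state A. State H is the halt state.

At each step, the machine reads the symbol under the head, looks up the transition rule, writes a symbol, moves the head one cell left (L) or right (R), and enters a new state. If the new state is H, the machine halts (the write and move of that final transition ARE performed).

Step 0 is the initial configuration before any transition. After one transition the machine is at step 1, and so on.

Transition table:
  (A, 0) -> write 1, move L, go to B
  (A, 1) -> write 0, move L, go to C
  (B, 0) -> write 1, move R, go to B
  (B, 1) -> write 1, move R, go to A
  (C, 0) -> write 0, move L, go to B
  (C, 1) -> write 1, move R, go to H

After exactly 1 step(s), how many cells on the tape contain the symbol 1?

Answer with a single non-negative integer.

Answer: 4

Derivation:
Step 1: in state A at pos -1, read 0 -> (A,0)->write 1,move L,goto B. Now: state=B, head=-2, tape[-4..3]=01110010 (head:   ^)
Cells containing 1 after step 1: {-3, -2, -1, 2} -> 4 cell(s)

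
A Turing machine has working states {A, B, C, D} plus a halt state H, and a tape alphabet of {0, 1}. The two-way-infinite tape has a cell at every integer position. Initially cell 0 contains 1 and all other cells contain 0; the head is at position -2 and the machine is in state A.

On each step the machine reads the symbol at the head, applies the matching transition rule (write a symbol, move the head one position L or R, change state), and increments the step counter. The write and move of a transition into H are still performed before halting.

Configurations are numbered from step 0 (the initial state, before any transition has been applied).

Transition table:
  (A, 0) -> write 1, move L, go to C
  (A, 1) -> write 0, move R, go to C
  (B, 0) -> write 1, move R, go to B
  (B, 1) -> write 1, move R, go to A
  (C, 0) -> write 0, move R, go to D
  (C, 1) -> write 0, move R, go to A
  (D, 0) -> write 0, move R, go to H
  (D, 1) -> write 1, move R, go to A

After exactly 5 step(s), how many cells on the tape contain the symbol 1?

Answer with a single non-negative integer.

Step 1: in state A at pos -2, read 0 -> (A,0)->write 1,move L,goto C. Now: state=C, head=-3, tape[-4..1]=001010 (head:  ^)
Step 2: in state C at pos -3, read 0 -> (C,0)->write 0,move R,goto D. Now: state=D, head=-2, tape[-4..1]=001010 (head:   ^)
Step 3: in state D at pos -2, read 1 -> (D,1)->write 1,move R,goto A. Now: state=A, head=-1, tape[-4..1]=001010 (head:    ^)
Step 4: in state A at pos -1, read 0 -> (A,0)->write 1,move L,goto C. Now: state=C, head=-2, tape[-4..1]=001110 (head:   ^)
Step 5: in state C at pos -2, read 1 -> (C,1)->write 0,move R,goto A. Now: state=A, head=-1, tape[-4..1]=000110 (head:    ^)
Cells containing 1 after step 5: {-1, 0} -> 2 cell(s)

Answer: 2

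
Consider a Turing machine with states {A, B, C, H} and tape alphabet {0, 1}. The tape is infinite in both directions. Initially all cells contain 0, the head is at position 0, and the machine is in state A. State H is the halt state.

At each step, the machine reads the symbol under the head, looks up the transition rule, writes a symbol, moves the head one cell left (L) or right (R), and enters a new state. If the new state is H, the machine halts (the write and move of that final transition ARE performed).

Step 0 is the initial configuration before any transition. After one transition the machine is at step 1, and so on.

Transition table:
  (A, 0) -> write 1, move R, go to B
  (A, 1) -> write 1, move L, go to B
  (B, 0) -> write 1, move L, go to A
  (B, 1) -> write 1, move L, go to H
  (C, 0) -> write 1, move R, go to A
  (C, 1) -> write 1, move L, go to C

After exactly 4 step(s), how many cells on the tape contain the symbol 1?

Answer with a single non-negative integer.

Step 1: in state A at pos 0, read 0 -> (A,0)->write 1,move R,goto B. Now: state=B, head=1, tape[-1..2]=0100 (head:   ^)
Step 2: in state B at pos 1, read 0 -> (B,0)->write 1,move L,goto A. Now: state=A, head=0, tape[-1..2]=0110 (head:  ^)
Step 3: in state A at pos 0, read 1 -> (A,1)->write 1,move L,goto B. Now: state=B, head=-1, tape[-2..2]=00110 (head:  ^)
Step 4: in state B at pos -1, read 0 -> (B,0)->write 1,move L,goto A. Now: state=A, head=-2, tape[-3..2]=001110 (head:  ^)
Cells containing 1 after step 4: {-1, 0, 1} -> 3 cell(s)

Answer: 3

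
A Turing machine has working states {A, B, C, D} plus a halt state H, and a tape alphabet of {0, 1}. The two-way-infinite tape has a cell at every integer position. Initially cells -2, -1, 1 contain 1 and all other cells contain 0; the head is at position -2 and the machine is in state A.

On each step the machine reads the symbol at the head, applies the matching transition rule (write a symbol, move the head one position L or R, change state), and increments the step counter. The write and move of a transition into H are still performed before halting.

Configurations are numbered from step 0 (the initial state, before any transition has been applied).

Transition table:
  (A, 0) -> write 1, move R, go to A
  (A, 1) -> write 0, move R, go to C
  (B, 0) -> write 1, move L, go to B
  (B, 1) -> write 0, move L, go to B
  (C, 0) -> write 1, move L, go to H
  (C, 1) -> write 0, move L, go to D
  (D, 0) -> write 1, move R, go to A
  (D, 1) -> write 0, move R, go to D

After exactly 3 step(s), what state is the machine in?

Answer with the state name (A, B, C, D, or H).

Answer: A

Derivation:
Step 1: in state A at pos -2, read 1 -> (A,1)->write 0,move R,goto C. Now: state=C, head=-1, tape[-3..2]=001010 (head:   ^)
Step 2: in state C at pos -1, read 1 -> (C,1)->write 0,move L,goto D. Now: state=D, head=-2, tape[-3..2]=000010 (head:  ^)
Step 3: in state D at pos -2, read 0 -> (D,0)->write 1,move R,goto A. Now: state=A, head=-1, tape[-3..2]=010010 (head:   ^)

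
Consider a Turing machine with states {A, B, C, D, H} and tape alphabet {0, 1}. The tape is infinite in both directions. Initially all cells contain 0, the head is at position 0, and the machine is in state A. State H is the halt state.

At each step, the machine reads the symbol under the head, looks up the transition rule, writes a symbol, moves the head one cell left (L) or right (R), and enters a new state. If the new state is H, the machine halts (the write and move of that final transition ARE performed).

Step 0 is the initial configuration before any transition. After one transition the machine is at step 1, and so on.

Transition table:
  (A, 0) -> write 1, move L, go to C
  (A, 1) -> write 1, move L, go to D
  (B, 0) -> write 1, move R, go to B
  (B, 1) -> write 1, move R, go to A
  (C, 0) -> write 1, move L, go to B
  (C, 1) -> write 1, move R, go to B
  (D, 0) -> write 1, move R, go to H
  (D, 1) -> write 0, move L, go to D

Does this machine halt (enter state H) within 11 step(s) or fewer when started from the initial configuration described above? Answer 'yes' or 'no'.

Answer: yes

Derivation:
Step 1: in state A at pos 0, read 0 -> (A,0)->write 1,move L,goto C. Now: state=C, head=-1, tape[-2..1]=0010 (head:  ^)
Step 2: in state C at pos -1, read 0 -> (C,0)->write 1,move L,goto B. Now: state=B, head=-2, tape[-3..1]=00110 (head:  ^)
Step 3: in state B at pos -2, read 0 -> (B,0)->write 1,move R,goto B. Now: state=B, head=-1, tape[-3..1]=01110 (head:   ^)
Step 4: in state B at pos -1, read 1 -> (B,1)->write 1,move R,goto A. Now: state=A, head=0, tape[-3..1]=01110 (head:    ^)
Step 5: in state A at pos 0, read 1 -> (A,1)->write 1,move L,goto D. Now: state=D, head=-1, tape[-3..1]=01110 (head:   ^)
Step 6: in state D at pos -1, read 1 -> (D,1)->write 0,move L,goto D. Now: state=D, head=-2, tape[-3..1]=01010 (head:  ^)
Step 7: in state D at pos -2, read 1 -> (D,1)->write 0,move L,goto D. Now: state=D, head=-3, tape[-4..1]=000010 (head:  ^)
Step 8: in state D at pos -3, read 0 -> (D,0)->write 1,move R,goto H. Now: state=H, head=-2, tape[-4..1]=010010 (head:   ^)
State H reached at step 8; 8 <= 11 -> yes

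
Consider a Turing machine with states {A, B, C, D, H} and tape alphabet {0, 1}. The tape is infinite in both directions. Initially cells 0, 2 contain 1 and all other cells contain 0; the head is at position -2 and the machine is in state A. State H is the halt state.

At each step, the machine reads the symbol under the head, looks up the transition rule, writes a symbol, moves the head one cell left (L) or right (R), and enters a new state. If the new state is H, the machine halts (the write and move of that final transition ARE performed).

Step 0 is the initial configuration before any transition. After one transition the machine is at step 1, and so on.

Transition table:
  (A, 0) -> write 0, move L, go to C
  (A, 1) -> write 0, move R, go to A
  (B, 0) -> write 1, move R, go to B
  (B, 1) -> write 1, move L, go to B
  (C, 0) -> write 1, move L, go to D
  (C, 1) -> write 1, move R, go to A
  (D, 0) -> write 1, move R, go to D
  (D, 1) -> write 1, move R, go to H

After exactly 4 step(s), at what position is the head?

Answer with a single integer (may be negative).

Answer: -2

Derivation:
Step 1: in state A at pos -2, read 0 -> (A,0)->write 0,move L,goto C. Now: state=C, head=-3, tape[-4..3]=00001010 (head:  ^)
Step 2: in state C at pos -3, read 0 -> (C,0)->write 1,move L,goto D. Now: state=D, head=-4, tape[-5..3]=001001010 (head:  ^)
Step 3: in state D at pos -4, read 0 -> (D,0)->write 1,move R,goto D. Now: state=D, head=-3, tape[-5..3]=011001010 (head:   ^)
Step 4: in state D at pos -3, read 1 -> (D,1)->write 1,move R,goto H. Now: state=H, head=-2, tape[-5..3]=011001010 (head:    ^)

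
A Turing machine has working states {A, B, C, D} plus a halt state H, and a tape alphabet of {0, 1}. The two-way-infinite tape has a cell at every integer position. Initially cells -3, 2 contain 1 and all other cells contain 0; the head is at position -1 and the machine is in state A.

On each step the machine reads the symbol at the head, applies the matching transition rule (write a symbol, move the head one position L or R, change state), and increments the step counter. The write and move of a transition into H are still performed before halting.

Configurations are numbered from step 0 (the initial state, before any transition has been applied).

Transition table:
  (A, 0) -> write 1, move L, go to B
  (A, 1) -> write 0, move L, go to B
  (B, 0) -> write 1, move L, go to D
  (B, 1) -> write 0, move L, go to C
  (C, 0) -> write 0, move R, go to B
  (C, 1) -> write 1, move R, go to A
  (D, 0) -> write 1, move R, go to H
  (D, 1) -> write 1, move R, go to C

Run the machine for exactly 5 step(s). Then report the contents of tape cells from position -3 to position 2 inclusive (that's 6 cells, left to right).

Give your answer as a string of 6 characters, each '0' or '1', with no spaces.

Answer: 110001

Derivation:
Step 1: in state A at pos -1, read 0 -> (A,0)->write 1,move L,goto B. Now: state=B, head=-2, tape[-4..3]=01010010 (head:   ^)
Step 2: in state B at pos -2, read 0 -> (B,0)->write 1,move L,goto D. Now: state=D, head=-3, tape[-4..3]=01110010 (head:  ^)
Step 3: in state D at pos -3, read 1 -> (D,1)->write 1,move R,goto C. Now: state=C, head=-2, tape[-4..3]=01110010 (head:   ^)
Step 4: in state C at pos -2, read 1 -> (C,1)->write 1,move R,goto A. Now: state=A, head=-1, tape[-4..3]=01110010 (head:    ^)
Step 5: in state A at pos -1, read 1 -> (A,1)->write 0,move L,goto B. Now: state=B, head=-2, tape[-4..3]=01100010 (head:   ^)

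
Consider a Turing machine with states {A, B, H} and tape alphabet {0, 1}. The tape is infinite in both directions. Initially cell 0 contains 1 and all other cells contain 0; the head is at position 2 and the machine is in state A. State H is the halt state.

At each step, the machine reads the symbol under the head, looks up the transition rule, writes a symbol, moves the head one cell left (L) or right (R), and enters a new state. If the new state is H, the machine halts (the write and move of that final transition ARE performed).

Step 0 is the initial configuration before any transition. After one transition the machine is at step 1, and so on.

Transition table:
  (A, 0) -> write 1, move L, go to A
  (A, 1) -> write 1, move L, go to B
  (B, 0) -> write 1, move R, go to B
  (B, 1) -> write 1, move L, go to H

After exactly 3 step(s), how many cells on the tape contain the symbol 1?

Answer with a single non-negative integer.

Step 1: in state A at pos 2, read 0 -> (A,0)->write 1,move L,goto A. Now: state=A, head=1, tape[-1..3]=01010 (head:   ^)
Step 2: in state A at pos 1, read 0 -> (A,0)->write 1,move L,goto A. Now: state=A, head=0, tape[-1..3]=01110 (head:  ^)
Step 3: in state A at pos 0, read 1 -> (A,1)->write 1,move L,goto B. Now: state=B, head=-1, tape[-2..3]=001110 (head:  ^)
Cells containing 1 after step 3: {0, 1, 2} -> 3 cell(s)

Answer: 3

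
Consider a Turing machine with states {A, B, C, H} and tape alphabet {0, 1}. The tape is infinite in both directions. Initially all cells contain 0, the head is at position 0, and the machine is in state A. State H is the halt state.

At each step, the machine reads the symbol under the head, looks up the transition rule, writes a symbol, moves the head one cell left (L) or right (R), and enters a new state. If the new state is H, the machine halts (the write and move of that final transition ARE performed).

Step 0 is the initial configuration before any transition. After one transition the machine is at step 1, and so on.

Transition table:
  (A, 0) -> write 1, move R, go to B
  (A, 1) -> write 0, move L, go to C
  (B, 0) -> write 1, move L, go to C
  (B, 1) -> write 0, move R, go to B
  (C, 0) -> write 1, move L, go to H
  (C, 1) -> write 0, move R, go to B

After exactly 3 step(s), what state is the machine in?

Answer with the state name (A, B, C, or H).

Answer: B

Derivation:
Step 1: in state A at pos 0, read 0 -> (A,0)->write 1,move R,goto B. Now: state=B, head=1, tape[-1..2]=0100 (head:   ^)
Step 2: in state B at pos 1, read 0 -> (B,0)->write 1,move L,goto C. Now: state=C, head=0, tape[-1..2]=0110 (head:  ^)
Step 3: in state C at pos 0, read 1 -> (C,1)->write 0,move R,goto B. Now: state=B, head=1, tape[-1..2]=0010 (head:   ^)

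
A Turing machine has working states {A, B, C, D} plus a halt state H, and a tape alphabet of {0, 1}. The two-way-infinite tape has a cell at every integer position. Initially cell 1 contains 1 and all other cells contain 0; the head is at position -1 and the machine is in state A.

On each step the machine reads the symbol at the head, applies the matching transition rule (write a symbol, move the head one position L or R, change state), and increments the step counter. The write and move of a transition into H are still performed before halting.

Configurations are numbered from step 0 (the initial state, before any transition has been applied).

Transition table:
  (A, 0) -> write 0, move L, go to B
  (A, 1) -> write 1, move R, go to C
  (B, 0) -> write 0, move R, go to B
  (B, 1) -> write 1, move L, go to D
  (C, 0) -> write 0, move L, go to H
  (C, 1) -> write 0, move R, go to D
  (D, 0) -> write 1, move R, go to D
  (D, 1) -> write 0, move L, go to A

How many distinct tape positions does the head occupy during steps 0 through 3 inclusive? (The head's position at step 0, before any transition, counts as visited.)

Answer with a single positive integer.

Answer: 3

Derivation:
Step 1: in state A at pos -1, read 0 -> (A,0)->write 0,move L,goto B. Now: state=B, head=-2, tape[-3..2]=000010 (head:  ^)
Step 2: in state B at pos -2, read 0 -> (B,0)->write 0,move R,goto B. Now: state=B, head=-1, tape[-3..2]=000010 (head:   ^)
Step 3: in state B at pos -1, read 0 -> (B,0)->write 0,move R,goto B. Now: state=B, head=0, tape[-3..2]=000010 (head:    ^)
Head positions at steps 0..3: starting at -1, distinct positions visited = {-2, -1, 0} -> 3 position(s)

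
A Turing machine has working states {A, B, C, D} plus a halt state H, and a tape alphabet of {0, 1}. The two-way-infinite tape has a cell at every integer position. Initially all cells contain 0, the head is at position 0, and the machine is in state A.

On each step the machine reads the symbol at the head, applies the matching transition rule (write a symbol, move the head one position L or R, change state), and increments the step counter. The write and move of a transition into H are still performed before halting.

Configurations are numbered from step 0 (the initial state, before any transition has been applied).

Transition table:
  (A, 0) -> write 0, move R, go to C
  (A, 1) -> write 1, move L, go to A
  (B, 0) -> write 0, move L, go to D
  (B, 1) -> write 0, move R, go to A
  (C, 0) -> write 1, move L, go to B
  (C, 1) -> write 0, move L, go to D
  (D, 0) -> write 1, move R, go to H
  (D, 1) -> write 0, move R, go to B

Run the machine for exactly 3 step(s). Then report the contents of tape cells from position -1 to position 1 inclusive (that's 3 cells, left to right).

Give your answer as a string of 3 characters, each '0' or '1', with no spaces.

Step 1: in state A at pos 0, read 0 -> (A,0)->write 0,move R,goto C. Now: state=C, head=1, tape[-1..2]=0000 (head:   ^)
Step 2: in state C at pos 1, read 0 -> (C,0)->write 1,move L,goto B. Now: state=B, head=0, tape[-1..2]=0010 (head:  ^)
Step 3: in state B at pos 0, read 0 -> (B,0)->write 0,move L,goto D. Now: state=D, head=-1, tape[-2..2]=00010 (head:  ^)

Answer: 001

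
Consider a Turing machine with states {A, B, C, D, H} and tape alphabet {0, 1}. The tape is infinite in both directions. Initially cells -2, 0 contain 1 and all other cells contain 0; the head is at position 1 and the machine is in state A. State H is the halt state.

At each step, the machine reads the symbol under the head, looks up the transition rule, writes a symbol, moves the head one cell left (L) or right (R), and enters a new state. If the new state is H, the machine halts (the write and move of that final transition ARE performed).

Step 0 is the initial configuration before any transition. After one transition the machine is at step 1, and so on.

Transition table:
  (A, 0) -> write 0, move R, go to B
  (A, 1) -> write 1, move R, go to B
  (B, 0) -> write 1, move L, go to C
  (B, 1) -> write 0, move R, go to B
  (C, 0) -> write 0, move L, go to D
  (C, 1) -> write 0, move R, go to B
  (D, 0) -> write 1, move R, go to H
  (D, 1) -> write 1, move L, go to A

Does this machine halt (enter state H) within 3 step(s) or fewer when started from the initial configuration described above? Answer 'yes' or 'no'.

Step 1: in state A at pos 1, read 0 -> (A,0)->write 0,move R,goto B. Now: state=B, head=2, tape[-3..3]=0101000 (head:      ^)
Step 2: in state B at pos 2, read 0 -> (B,0)->write 1,move L,goto C. Now: state=C, head=1, tape[-3..3]=0101010 (head:     ^)
Step 3: in state C at pos 1, read 0 -> (C,0)->write 0,move L,goto D. Now: state=D, head=0, tape[-3..3]=0101010 (head:    ^)
After 3 step(s): state = D (not H) -> not halted within 3 -> no

Answer: no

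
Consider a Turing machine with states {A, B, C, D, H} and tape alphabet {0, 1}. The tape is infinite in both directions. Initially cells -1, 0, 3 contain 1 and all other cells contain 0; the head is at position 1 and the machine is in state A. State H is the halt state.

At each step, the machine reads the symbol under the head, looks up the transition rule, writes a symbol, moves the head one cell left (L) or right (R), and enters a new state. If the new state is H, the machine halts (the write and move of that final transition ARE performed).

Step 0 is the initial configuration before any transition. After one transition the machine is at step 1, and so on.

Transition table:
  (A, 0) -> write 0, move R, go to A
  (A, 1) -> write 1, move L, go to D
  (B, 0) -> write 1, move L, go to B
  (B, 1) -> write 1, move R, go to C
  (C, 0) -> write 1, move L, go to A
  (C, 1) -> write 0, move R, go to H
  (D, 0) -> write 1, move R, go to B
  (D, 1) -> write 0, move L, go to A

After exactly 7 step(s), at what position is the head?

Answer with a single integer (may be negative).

Step 1: in state A at pos 1, read 0 -> (A,0)->write 0,move R,goto A. Now: state=A, head=2, tape[-2..4]=0110010 (head:     ^)
Step 2: in state A at pos 2, read 0 -> (A,0)->write 0,move R,goto A. Now: state=A, head=3, tape[-2..4]=0110010 (head:      ^)
Step 3: in state A at pos 3, read 1 -> (A,1)->write 1,move L,goto D. Now: state=D, head=2, tape[-2..4]=0110010 (head:     ^)
Step 4: in state D at pos 2, read 0 -> (D,0)->write 1,move R,goto B. Now: state=B, head=3, tape[-2..4]=0110110 (head:      ^)
Step 5: in state B at pos 3, read 1 -> (B,1)->write 1,move R,goto C. Now: state=C, head=4, tape[-2..5]=01101100 (head:       ^)
Step 6: in state C at pos 4, read 0 -> (C,0)->write 1,move L,goto A. Now: state=A, head=3, tape[-2..5]=01101110 (head:      ^)
Step 7: in state A at pos 3, read 1 -> (A,1)->write 1,move L,goto D. Now: state=D, head=2, tape[-2..5]=01101110 (head:     ^)

Answer: 2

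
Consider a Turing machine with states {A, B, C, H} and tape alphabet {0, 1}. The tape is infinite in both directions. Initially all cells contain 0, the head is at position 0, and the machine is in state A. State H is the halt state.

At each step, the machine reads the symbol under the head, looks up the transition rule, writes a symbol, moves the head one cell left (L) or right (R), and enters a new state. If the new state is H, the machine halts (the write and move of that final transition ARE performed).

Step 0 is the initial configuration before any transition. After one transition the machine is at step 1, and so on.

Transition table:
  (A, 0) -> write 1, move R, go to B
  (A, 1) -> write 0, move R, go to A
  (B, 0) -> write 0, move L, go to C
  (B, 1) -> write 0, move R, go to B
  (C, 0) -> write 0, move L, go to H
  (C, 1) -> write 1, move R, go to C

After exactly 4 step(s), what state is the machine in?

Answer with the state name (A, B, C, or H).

Answer: H

Derivation:
Step 1: in state A at pos 0, read 0 -> (A,0)->write 1,move R,goto B. Now: state=B, head=1, tape[-1..2]=0100 (head:   ^)
Step 2: in state B at pos 1, read 0 -> (B,0)->write 0,move L,goto C. Now: state=C, head=0, tape[-1..2]=0100 (head:  ^)
Step 3: in state C at pos 0, read 1 -> (C,1)->write 1,move R,goto C. Now: state=C, head=1, tape[-1..2]=0100 (head:   ^)
Step 4: in state C at pos 1, read 0 -> (C,0)->write 0,move L,goto H. Now: state=H, head=0, tape[-1..2]=0100 (head:  ^)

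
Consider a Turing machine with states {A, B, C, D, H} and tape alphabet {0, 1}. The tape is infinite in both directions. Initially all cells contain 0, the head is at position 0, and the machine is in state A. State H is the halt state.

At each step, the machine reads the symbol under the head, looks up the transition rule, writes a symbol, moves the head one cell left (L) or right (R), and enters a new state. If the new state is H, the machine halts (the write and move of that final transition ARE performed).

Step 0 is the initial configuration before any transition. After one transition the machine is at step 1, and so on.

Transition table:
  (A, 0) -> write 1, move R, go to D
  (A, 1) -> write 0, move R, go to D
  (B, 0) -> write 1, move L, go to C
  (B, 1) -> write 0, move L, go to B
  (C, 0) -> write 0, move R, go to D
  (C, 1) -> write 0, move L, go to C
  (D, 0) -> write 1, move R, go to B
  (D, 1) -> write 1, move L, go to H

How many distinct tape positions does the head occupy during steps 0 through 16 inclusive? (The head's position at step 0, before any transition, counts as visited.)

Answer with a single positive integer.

Answer: 5

Derivation:
Step 1: in state A at pos 0, read 0 -> (A,0)->write 1,move R,goto D. Now: state=D, head=1, tape[-1..2]=0100 (head:   ^)
Step 2: in state D at pos 1, read 0 -> (D,0)->write 1,move R,goto B. Now: state=B, head=2, tape[-1..3]=01100 (head:    ^)
Step 3: in state B at pos 2, read 0 -> (B,0)->write 1,move L,goto C. Now: state=C, head=1, tape[-1..3]=01110 (head:   ^)
Step 4: in state C at pos 1, read 1 -> (C,1)->write 0,move L,goto C. Now: state=C, head=0, tape[-1..3]=01010 (head:  ^)
Step 5: in state C at pos 0, read 1 -> (C,1)->write 0,move L,goto C. Now: state=C, head=-1, tape[-2..3]=000010 (head:  ^)
Step 6: in state C at pos -1, read 0 -> (C,0)->write 0,move R,goto D. Now: state=D, head=0, tape[-2..3]=000010 (head:   ^)
Step 7: in state D at pos 0, read 0 -> (D,0)->write 1,move R,goto B. Now: state=B, head=1, tape[-2..3]=001010 (head:    ^)
Step 8: in state B at pos 1, read 0 -> (B,0)->write 1,move L,goto C. Now: state=C, head=0, tape[-2..3]=001110 (head:   ^)
Step 9: in state C at pos 0, read 1 -> (C,1)->write 0,move L,goto C. Now: state=C, head=-1, tape[-2..3]=000110 (head:  ^)
Step 10: in state C at pos -1, read 0 -> (C,0)->write 0,move R,goto D. Now: state=D, head=0, tape[-2..3]=000110 (head:   ^)
Step 11: in state D at pos 0, read 0 -> (D,0)->write 1,move R,goto B. Now: state=B, head=1, tape[-2..3]=001110 (head:    ^)
Step 12: in state B at pos 1, read 1 -> (B,1)->write 0,move L,goto B. Now: state=B, head=0, tape[-2..3]=001010 (head:   ^)
Step 13: in state B at pos 0, read 1 -> (B,1)->write 0,move L,goto B. Now: state=B, head=-1, tape[-2..3]=000010 (head:  ^)
Step 14: in state B at pos -1, read 0 -> (B,0)->write 1,move L,goto C. Now: state=C, head=-2, tape[-3..3]=0010010 (head:  ^)
Step 15: in state C at pos -2, read 0 -> (C,0)->write 0,move R,goto D. Now: state=D, head=-1, tape[-3..3]=0010010 (head:   ^)
Step 16: in state D at pos -1, read 1 -> (D,1)->write 1,move L,goto H. Now: state=H, head=-2, tape[-3..3]=0010010 (head:  ^)
Head positions at steps 0..16: starting at 0, distinct positions visited = {-2, -1, 0, 1, 2} -> 5 position(s)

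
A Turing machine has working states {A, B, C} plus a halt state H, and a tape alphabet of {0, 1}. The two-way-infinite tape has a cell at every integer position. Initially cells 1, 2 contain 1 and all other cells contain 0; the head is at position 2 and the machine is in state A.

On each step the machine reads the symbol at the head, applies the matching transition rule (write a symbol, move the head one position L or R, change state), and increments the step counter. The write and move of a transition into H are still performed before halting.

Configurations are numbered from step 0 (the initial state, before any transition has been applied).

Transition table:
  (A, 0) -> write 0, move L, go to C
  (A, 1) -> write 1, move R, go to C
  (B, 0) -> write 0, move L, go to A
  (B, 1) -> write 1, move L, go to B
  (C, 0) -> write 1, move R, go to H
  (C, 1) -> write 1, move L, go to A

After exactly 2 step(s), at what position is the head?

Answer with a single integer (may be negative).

Step 1: in state A at pos 2, read 1 -> (A,1)->write 1,move R,goto C. Now: state=C, head=3, tape[0..4]=01100 (head:    ^)
Step 2: in state C at pos 3, read 0 -> (C,0)->write 1,move R,goto H. Now: state=H, head=4, tape[0..5]=011100 (head:     ^)

Answer: 4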